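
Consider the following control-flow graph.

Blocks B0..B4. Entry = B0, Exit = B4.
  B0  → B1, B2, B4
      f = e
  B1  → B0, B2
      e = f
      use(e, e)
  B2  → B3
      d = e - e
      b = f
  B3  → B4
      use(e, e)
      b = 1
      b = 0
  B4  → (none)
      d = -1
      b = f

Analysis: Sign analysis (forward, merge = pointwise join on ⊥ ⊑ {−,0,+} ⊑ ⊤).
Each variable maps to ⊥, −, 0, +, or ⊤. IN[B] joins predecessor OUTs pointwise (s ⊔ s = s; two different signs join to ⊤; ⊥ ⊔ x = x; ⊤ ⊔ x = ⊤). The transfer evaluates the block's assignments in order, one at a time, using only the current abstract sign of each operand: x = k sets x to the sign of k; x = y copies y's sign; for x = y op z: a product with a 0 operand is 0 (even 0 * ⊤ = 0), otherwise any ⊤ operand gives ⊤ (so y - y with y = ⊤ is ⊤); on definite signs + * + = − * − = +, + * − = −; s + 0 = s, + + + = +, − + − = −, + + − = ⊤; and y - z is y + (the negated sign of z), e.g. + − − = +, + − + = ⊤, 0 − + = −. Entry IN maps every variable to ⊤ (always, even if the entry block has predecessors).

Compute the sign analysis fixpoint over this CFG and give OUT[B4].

Answer: {a: ⊤, b: ⊤, c: ⊤, d: -, e: ⊤, f: ⊤}

Trace:
Per-block solution:
  B0: | IN=(all ⊤) | OUT=(all ⊤)
  B1: | IN=(all ⊤) | OUT=(all ⊤)
  B2: | IN=(all ⊤) | OUT=(all ⊤)
  B3: | IN=(all ⊤) | OUT={b:0; rest ⊤}
  B4: | IN=(all ⊤) | OUT={d:-; rest ⊤}

Merge at B4: IN[B4] = OUT[B0] ⊔ OUT[B3] = {a: ⊤, b: ⊤, c: ⊤, d: ⊤, e: ⊤, f: ⊤}
Applying B4's transfer function to that IN value gives OUT[B4] (row B4 above).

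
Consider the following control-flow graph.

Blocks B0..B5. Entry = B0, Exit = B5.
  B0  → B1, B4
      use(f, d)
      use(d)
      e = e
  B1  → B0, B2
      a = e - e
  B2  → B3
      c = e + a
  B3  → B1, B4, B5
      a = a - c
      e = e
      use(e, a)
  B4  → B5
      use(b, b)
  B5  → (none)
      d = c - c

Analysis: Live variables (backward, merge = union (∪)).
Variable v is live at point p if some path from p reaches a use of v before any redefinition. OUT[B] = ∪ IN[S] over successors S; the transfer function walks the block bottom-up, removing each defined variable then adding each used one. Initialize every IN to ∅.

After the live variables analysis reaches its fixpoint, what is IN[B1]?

Fixpoint table:
  B0:   IN={b, c, d, e, f}   OUT={b, c, d, e, f}
  B1:   IN={b, c, d, e, f}   OUT={a, b, c, d, e, f}
  B2:   IN={a, b, d, e, f}   OUT={a, b, c, d, e, f}
  B3:   IN={a, b, c, d, e, f}   OUT={b, c, d, e, f}
  B4:   IN={b, c}   OUT={c}
  B5:   IN={c}   OUT={}

Merge at B1: OUT[B1] = IN[B0] ⊔ IN[B2] = {a, b, c, d, e, f}
Applying B1's transfer function to that OUT value gives IN[B1] (row B1 above).

Answer: {b, c, d, e, f}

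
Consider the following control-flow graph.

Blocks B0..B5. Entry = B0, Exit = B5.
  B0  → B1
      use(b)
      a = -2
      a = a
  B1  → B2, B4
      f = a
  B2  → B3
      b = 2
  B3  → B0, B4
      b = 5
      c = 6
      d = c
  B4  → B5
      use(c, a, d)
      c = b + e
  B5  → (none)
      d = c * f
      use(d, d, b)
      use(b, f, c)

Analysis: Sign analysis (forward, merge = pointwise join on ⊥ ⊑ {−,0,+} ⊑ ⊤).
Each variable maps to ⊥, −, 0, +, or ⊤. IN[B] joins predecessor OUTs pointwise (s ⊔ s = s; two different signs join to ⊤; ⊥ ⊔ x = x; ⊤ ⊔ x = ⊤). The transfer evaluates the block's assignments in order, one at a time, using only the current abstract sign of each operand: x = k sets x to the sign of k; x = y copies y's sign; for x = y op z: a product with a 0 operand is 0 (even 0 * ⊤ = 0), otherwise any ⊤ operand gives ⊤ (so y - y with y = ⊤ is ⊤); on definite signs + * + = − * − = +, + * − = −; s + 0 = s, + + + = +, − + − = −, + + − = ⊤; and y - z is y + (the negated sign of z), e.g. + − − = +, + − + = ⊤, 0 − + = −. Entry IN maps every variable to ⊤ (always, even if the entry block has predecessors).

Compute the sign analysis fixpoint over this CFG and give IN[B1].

Answer: {a: -, b: ⊤, c: ⊤, d: ⊤, e: ⊤, f: ⊤}

Working:
Per-block solution:
  B0: | IN=(all ⊤) | OUT={a:-; rest ⊤}
  B1: | IN={a:-; rest ⊤} | OUT={a:-, f:-; rest ⊤}
  B2: | IN={a:-, f:-; rest ⊤} | OUT={a:-, b:+, f:-; rest ⊤}
  B3: | IN={a:-, b:+, f:-; rest ⊤} | OUT={a:-, b:+, c:+, d:+, f:-; rest ⊤}
  B4: | IN={a:-, f:-; rest ⊤} | OUT={a:-, f:-; rest ⊤}
  B5: | IN={a:-, f:-; rest ⊤} | OUT={a:-, f:-; rest ⊤}

Merge at B1: IN[B1] = OUT[B0] = {a: -, b: ⊤, c: ⊤, d: ⊤, e: ⊤, f: ⊤}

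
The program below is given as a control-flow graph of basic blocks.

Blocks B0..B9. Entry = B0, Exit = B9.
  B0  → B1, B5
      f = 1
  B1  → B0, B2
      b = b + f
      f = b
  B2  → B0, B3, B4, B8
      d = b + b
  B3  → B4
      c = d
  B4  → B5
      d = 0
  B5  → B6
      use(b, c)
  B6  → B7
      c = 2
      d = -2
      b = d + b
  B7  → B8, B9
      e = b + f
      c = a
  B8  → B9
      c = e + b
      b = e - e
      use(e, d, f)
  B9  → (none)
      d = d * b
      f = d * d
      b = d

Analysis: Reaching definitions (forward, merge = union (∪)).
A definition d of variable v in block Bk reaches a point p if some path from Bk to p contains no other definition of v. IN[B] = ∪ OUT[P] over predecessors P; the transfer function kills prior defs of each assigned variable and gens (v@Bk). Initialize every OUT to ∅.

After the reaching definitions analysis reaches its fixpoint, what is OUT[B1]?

Answer: {b@B1, d@B2, f@B1}

Working:
Converged values:
  B0: | IN={b@B1, d@B2, f@B1} | OUT={b@B1, d@B2, f@B0}
  B1: | IN={b@B1, d@B2, f@B0} | OUT={b@B1, d@B2, f@B1}
  B2: | IN={b@B1, d@B2, f@B1} | OUT={b@B1, d@B2, f@B1}
  B3: | IN={b@B1, d@B2, f@B1} | OUT={b@B1, c@B3, d@B2, f@B1}
  B4: | IN={b@B1, c@B3, d@B2, f@B1} | OUT={b@B1, c@B3, d@B4, f@B1}
  B5: | IN={b@B1, c@B3, d@B2, d@B4, f@B0, f@B1} | OUT={b@B1, c@B3, d@B2, d@B4, f@B0, f@B1}
  B6: | IN={b@B1, c@B3, d@B2, d@B4, f@B0, f@B1} | OUT={b@B6, c@B6, d@B6, f@B0, f@B1}
  B7: | IN={b@B6, c@B6, d@B6, f@B0, f@B1} | OUT={b@B6, c@B7, d@B6, e@B7, f@B0, f@B1}
  B8: | IN={b@B1, b@B6, c@B7, d@B2, d@B6, e@B7, f@B0, f@B1} | OUT={b@B8, c@B8, d@B2, d@B6, e@B7, f@B0, f@B1}
  B9: | IN={b@B6, b@B8, c@B7, c@B8, d@B2, d@B6, e@B7, f@B0, f@B1} | OUT={b@B9, c@B7, c@B8, d@B9, e@B7, f@B9}

Merge at B1: IN[B1] = OUT[B0] = {b@B1, d@B2, f@B0}
Applying B1's transfer function to that IN value gives OUT[B1] (row B1 above).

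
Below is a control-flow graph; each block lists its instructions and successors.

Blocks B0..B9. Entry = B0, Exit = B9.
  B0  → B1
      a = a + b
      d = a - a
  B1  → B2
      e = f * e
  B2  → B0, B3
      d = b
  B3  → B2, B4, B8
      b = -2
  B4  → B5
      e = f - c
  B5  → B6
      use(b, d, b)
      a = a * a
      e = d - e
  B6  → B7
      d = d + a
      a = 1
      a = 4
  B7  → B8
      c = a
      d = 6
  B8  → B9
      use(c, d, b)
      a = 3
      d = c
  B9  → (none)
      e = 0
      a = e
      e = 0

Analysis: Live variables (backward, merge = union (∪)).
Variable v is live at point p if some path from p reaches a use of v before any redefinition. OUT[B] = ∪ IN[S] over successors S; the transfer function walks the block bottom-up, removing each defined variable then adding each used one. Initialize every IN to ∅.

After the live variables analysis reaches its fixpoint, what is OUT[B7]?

Answer: {b, c, d}

Trace:
Fixpoint table:
  B0:  IN={a, b, c, e, f}  OUT={a, b, c, e, f}
  B1:  IN={a, b, c, e, f}  OUT={a, b, c, e, f}
  B2:  IN={a, b, c, e, f}  OUT={a, b, c, d, e, f}
  B3:  IN={a, c, d, e, f}  OUT={a, b, c, d, e, f}
  B4:  IN={a, b, c, d, f}  OUT={a, b, d, e}
  B5:  IN={a, b, d, e}  OUT={a, b, d}
  B6:  IN={a, b, d}  OUT={a, b}
  B7:  IN={a, b}  OUT={b, c, d}
  B8:  IN={b, c, d}  OUT={}
  B9:  IN={}  OUT={}

Merge at B7: OUT[B7] = IN[B8] = {b, c, d}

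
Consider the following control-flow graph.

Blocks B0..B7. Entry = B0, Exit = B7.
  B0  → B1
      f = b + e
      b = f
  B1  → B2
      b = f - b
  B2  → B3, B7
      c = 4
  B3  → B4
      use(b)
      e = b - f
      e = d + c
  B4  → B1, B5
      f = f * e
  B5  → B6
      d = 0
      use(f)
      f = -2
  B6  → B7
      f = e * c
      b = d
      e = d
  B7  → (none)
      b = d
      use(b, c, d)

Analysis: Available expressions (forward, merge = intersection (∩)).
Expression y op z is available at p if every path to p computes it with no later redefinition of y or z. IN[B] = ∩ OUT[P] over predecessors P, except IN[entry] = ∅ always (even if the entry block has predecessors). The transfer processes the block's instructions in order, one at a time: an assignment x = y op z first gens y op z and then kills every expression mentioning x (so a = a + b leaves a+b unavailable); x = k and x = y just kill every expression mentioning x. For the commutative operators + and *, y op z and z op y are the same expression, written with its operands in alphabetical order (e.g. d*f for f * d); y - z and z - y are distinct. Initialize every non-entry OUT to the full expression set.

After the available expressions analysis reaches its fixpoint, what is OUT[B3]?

Answer: {b-f, c+d}

Derivation:
Per-block solution:
  B0:  IN={}  OUT={}
  B1:  IN={}  OUT={}
  B2:  IN={}  OUT={}
  B3:  IN={}  OUT={b-f, c+d}
  B4:  IN={b-f, c+d}  OUT={c+d}
  B5:  IN={c+d}  OUT={}
  B6:  IN={}  OUT={}
  B7:  IN={}  OUT={}

Merge at B3: IN[B3] = OUT[B2] = {}
Applying B3's transfer function to that IN value gives OUT[B3] (row B3 above).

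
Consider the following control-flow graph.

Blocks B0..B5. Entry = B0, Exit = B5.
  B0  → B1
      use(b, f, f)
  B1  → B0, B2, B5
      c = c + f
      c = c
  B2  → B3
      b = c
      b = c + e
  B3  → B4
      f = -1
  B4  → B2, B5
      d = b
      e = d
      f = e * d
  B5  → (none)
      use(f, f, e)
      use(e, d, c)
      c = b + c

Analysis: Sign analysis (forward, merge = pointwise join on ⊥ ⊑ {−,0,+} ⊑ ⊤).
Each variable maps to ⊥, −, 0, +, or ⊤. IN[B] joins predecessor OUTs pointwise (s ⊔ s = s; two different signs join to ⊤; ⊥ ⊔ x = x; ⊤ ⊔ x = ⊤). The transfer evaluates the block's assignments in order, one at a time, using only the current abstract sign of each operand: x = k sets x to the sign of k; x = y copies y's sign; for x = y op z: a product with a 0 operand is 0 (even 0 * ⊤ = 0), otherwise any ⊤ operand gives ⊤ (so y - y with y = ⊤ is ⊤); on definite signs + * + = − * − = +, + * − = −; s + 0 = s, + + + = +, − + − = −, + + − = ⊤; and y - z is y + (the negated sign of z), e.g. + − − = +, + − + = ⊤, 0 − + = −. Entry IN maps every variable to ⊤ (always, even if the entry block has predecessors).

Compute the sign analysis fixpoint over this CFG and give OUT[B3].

Converged values:
  B0:   IN=(all ⊤)   OUT=(all ⊤)
  B1:   IN=(all ⊤)   OUT=(all ⊤)
  B2:   IN=(all ⊤)   OUT=(all ⊤)
  B3:   IN=(all ⊤)   OUT={f:-; rest ⊤}
  B4:   IN={f:-; rest ⊤}   OUT=(all ⊤)
  B5:   IN=(all ⊤)   OUT=(all ⊤)

Merge at B3: IN[B3] = OUT[B2] = {a: ⊤, b: ⊤, c: ⊤, d: ⊤, e: ⊤, f: ⊤}
Applying B3's transfer function to that IN value gives OUT[B3] (row B3 above).

Answer: {a: ⊤, b: ⊤, c: ⊤, d: ⊤, e: ⊤, f: -}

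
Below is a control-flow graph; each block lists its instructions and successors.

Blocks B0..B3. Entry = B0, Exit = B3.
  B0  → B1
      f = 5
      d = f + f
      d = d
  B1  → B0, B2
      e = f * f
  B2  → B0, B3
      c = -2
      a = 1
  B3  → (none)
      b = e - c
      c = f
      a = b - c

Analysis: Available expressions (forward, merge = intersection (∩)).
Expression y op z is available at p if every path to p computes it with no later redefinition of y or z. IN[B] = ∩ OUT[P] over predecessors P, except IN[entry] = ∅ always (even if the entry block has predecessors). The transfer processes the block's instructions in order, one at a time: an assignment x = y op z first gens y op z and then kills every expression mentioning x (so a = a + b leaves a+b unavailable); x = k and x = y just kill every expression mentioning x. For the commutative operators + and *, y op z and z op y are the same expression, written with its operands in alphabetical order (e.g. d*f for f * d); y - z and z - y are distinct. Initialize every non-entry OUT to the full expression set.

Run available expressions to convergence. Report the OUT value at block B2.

Per-block solution:
  B0: | IN={} | OUT={f+f}
  B1: | IN={f+f} | OUT={f*f, f+f}
  B2: | IN={f*f, f+f} | OUT={f*f, f+f}
  B3: | IN={f*f, f+f} | OUT={b-c, f*f, f+f}

Merge at B2: IN[B2] = OUT[B1] = {f*f, f+f}
Applying B2's transfer function to that IN value gives OUT[B2] (row B2 above).

Answer: {f*f, f+f}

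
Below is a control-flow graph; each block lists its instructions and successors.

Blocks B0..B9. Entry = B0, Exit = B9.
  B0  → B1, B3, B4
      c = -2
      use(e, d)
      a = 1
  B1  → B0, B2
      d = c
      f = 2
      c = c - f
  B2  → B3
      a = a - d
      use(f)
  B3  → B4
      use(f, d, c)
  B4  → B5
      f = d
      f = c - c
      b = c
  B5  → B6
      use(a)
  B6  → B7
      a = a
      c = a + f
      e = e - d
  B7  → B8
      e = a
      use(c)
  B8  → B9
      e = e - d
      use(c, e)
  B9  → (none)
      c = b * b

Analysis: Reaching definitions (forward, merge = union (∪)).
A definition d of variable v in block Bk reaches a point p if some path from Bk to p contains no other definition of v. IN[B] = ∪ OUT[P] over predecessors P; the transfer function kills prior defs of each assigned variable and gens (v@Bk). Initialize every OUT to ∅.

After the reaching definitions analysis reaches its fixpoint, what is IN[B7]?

Answer: {a@B6, b@B4, c@B6, d@B1, e@B6, f@B4}

Working:
Per-block solution:
  B0:  IN={a@B0, c@B1, d@B1, f@B1}  OUT={a@B0, c@B0, d@B1, f@B1}
  B1:  IN={a@B0, c@B0, d@B1, f@B1}  OUT={a@B0, c@B1, d@B1, f@B1}
  B2:  IN={a@B0, c@B1, d@B1, f@B1}  OUT={a@B2, c@B1, d@B1, f@B1}
  B3:  IN={a@B0, a@B2, c@B0, c@B1, d@B1, f@B1}  OUT={a@B0, a@B2, c@B0, c@B1, d@B1, f@B1}
  B4:  IN={a@B0, a@B2, c@B0, c@B1, d@B1, f@B1}  OUT={a@B0, a@B2, b@B4, c@B0, c@B1, d@B1, f@B4}
  B5:  IN={a@B0, a@B2, b@B4, c@B0, c@B1, d@B1, f@B4}  OUT={a@B0, a@B2, b@B4, c@B0, c@B1, d@B1, f@B4}
  B6:  IN={a@B0, a@B2, b@B4, c@B0, c@B1, d@B1, f@B4}  OUT={a@B6, b@B4, c@B6, d@B1, e@B6, f@B4}
  B7:  IN={a@B6, b@B4, c@B6, d@B1, e@B6, f@B4}  OUT={a@B6, b@B4, c@B6, d@B1, e@B7, f@B4}
  B8:  IN={a@B6, b@B4, c@B6, d@B1, e@B7, f@B4}  OUT={a@B6, b@B4, c@B6, d@B1, e@B8, f@B4}
  B9:  IN={a@B6, b@B4, c@B6, d@B1, e@B8, f@B4}  OUT={a@B6, b@B4, c@B9, d@B1, e@B8, f@B4}

Merge at B7: IN[B7] = OUT[B6] = {a@B6, b@B4, c@B6, d@B1, e@B6, f@B4}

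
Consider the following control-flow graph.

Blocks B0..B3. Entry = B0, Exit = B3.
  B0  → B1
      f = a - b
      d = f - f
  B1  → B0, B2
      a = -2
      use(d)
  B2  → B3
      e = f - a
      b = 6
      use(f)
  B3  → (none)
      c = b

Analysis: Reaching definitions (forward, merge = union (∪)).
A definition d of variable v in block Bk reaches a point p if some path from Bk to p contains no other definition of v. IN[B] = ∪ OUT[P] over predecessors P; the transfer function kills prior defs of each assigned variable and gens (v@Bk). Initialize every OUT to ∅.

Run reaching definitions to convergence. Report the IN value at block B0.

Answer: {a@B1, d@B0, f@B0}

Working:
Fixpoint table:
  B0:   IN={a@B1, d@B0, f@B0}   OUT={a@B1, d@B0, f@B0}
  B1:   IN={a@B1, d@B0, f@B0}   OUT={a@B1, d@B0, f@B0}
  B2:   IN={a@B1, d@B0, f@B0}   OUT={a@B1, b@B2, d@B0, e@B2, f@B0}
  B3:   IN={a@B1, b@B2, d@B0, e@B2, f@B0}   OUT={a@B1, b@B2, c@B3, d@B0, e@B2, f@B0}

Merge at B0 (entry node, so the boundary value {} is joined with the incoming edge(s)): IN[B0] = {} ⊔ OUT[B1] = {a@B1, d@B0, f@B0}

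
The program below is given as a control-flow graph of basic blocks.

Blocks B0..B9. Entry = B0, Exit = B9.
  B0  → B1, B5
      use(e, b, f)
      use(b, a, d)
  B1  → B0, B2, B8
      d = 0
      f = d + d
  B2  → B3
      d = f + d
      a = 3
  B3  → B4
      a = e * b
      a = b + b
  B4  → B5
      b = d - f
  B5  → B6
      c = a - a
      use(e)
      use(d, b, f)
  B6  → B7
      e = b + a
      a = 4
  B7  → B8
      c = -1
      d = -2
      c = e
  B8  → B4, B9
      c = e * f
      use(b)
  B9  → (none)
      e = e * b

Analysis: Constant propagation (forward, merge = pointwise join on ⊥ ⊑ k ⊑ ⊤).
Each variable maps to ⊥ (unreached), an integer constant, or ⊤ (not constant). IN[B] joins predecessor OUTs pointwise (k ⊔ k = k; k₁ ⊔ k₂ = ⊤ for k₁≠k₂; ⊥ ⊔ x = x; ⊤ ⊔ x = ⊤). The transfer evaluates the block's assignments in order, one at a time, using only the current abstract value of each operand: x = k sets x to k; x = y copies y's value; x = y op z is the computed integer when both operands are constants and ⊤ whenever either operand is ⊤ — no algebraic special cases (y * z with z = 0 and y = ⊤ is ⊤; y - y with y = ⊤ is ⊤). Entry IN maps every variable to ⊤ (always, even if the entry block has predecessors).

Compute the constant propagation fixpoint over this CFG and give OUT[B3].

Converged values:
  B0: | IN=(all ⊤) | OUT=(all ⊤)
  B1: | IN=(all ⊤) | OUT={d:0, f:0; rest ⊤}
  B2: | IN={d:0, f:0; rest ⊤} | OUT={a:3, d:0, f:0; rest ⊤}
  B3: | IN={a:3, d:0, f:0; rest ⊤} | OUT={d:0, f:0; rest ⊤}
  B4: | IN=(all ⊤) | OUT=(all ⊤)
  B5: | IN=(all ⊤) | OUT=(all ⊤)
  B6: | IN=(all ⊤) | OUT={a:4; rest ⊤}
  B7: | IN={a:4; rest ⊤} | OUT={a:4, d:-2; rest ⊤}
  B8: | IN=(all ⊤) | OUT=(all ⊤)
  B9: | IN=(all ⊤) | OUT=(all ⊤)

Merge at B3: IN[B3] = OUT[B2] = {a: 3, b: ⊤, c: ⊤, d: 0, e: ⊤, f: 0}
Applying B3's transfer function to that IN value gives OUT[B3] (row B3 above).

Answer: {a: ⊤, b: ⊤, c: ⊤, d: 0, e: ⊤, f: 0}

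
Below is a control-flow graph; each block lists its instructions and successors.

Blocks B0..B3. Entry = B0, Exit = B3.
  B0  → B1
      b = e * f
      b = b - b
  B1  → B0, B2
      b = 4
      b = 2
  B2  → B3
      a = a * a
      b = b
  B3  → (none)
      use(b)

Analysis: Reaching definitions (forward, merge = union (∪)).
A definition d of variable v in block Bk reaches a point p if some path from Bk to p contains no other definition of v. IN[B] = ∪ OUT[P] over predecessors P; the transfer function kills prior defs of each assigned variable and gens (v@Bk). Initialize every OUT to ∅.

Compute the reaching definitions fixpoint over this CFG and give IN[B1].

Fixpoint table:
  B0:  IN={b@B1}  OUT={b@B0}
  B1:  IN={b@B0}  OUT={b@B1}
  B2:  IN={b@B1}  OUT={a@B2, b@B2}
  B3:  IN={a@B2, b@B2}  OUT={a@B2, b@B2}

Merge at B1: IN[B1] = OUT[B0] = {b@B0}

Answer: {b@B0}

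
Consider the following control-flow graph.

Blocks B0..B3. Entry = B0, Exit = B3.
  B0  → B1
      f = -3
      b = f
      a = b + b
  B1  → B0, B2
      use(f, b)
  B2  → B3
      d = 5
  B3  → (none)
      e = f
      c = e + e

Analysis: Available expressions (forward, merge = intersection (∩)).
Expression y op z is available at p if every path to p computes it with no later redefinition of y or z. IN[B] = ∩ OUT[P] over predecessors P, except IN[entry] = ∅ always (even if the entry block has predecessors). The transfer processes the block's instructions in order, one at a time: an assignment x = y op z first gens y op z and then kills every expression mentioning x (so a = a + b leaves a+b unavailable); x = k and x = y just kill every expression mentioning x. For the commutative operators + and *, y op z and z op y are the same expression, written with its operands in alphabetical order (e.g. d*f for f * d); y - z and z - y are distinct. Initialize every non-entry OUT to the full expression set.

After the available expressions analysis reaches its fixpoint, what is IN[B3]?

Per-block solution:
  B0:   IN={}   OUT={b+b}
  B1:   IN={b+b}   OUT={b+b}
  B2:   IN={b+b}   OUT={b+b}
  B3:   IN={b+b}   OUT={b+b, e+e}

Merge at B3: IN[B3] = OUT[B2] = {b+b}

Answer: {b+b}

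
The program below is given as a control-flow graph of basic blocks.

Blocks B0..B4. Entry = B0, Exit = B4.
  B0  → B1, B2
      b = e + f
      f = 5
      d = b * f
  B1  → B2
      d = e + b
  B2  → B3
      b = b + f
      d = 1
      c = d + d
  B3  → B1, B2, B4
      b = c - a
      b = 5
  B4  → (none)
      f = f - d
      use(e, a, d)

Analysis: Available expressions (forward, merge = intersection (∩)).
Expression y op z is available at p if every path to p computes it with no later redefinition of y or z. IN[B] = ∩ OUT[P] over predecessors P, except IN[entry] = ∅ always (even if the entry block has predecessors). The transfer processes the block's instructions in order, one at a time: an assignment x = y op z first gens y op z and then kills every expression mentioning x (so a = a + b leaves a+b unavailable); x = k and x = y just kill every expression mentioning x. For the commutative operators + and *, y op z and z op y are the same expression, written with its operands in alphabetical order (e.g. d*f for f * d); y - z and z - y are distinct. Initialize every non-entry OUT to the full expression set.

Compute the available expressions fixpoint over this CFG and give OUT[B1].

Per-block solution:
  B0:  IN={}  OUT={b*f}
  B1:  IN={}  OUT={b+e}
  B2:  IN={}  OUT={d+d}
  B3:  IN={d+d}  OUT={c-a, d+d}
  B4:  IN={c-a, d+d}  OUT={c-a, d+d}

Merge at B1: IN[B1] = OUT[B0] ∩ OUT[B3] = {}
Applying B1's transfer function to that IN value gives OUT[B1] (row B1 above).

Answer: {b+e}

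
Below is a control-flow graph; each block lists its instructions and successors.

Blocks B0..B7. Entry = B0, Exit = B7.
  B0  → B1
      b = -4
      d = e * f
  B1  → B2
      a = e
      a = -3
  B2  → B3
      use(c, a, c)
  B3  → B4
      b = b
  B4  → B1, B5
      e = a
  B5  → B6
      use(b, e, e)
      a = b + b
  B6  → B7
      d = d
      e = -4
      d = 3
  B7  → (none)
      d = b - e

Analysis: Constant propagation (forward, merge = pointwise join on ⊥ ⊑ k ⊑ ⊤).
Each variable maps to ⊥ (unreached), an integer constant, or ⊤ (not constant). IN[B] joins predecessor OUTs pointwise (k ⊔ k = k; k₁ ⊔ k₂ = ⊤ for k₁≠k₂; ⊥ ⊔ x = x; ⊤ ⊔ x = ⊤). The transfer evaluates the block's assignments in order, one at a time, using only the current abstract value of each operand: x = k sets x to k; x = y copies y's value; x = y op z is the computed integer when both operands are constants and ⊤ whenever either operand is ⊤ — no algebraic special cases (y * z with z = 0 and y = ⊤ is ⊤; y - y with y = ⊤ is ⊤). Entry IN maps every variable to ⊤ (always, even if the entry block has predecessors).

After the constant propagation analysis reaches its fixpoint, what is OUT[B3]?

Answer: {a: -3, b: -4, c: ⊤, d: ⊤, e: ⊤, f: ⊤}

Trace:
Per-block solution:
  B0:   IN=(all ⊤)   OUT={b:-4; rest ⊤}
  B1:   IN={b:-4; rest ⊤}   OUT={a:-3, b:-4; rest ⊤}
  B2:   IN={a:-3, b:-4; rest ⊤}   OUT={a:-3, b:-4; rest ⊤}
  B3:   IN={a:-3, b:-4; rest ⊤}   OUT={a:-3, b:-4; rest ⊤}
  B4:   IN={a:-3, b:-4; rest ⊤}   OUT={a:-3, b:-4, e:-3; rest ⊤}
  B5:   IN={a:-3, b:-4, e:-3; rest ⊤}   OUT={a:-8, b:-4, e:-3; rest ⊤}
  B6:   IN={a:-8, b:-4, e:-3; rest ⊤}   OUT={a:-8, b:-4, d:3, e:-4; rest ⊤}
  B7:   IN={a:-8, b:-4, d:3, e:-4; rest ⊤}   OUT={a:-8, b:-4, d:0, e:-4; rest ⊤}

Merge at B3: IN[B3] = OUT[B2] = {a: -3, b: -4, c: ⊤, d: ⊤, e: ⊤, f: ⊤}
Applying B3's transfer function to that IN value gives OUT[B3] (row B3 above).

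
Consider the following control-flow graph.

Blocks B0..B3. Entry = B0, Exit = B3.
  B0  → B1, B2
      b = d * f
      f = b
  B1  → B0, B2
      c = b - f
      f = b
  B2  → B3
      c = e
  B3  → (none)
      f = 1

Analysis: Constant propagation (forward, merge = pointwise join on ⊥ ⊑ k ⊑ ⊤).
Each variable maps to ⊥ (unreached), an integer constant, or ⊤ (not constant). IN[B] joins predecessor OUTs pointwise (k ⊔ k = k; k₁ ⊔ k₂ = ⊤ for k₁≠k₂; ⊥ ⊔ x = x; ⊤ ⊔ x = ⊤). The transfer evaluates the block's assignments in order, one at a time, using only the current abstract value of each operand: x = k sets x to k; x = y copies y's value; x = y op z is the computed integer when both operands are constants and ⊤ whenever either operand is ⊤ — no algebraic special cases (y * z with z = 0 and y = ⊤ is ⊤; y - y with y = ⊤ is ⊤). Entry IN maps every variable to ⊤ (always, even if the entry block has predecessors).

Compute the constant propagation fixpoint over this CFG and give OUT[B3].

Fixpoint table:
  B0: | IN=(all ⊤) | OUT=(all ⊤)
  B1: | IN=(all ⊤) | OUT=(all ⊤)
  B2: | IN=(all ⊤) | OUT=(all ⊤)
  B3: | IN=(all ⊤) | OUT={f:1; rest ⊤}

Merge at B3: IN[B3] = OUT[B2] = {a: ⊤, b: ⊤, c: ⊤, d: ⊤, e: ⊤, f: ⊤}
Applying B3's transfer function to that IN value gives OUT[B3] (row B3 above).

Answer: {a: ⊤, b: ⊤, c: ⊤, d: ⊤, e: ⊤, f: 1}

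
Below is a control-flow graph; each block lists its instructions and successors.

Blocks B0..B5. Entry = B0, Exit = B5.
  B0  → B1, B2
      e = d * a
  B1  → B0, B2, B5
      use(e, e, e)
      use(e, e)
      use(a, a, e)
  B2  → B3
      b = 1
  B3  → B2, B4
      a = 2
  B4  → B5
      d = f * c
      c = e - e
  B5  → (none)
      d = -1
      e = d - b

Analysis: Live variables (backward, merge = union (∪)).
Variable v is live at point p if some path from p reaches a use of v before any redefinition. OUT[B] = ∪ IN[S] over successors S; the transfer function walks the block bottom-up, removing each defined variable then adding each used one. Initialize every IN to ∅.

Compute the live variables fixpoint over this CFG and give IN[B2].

Answer: {c, e, f}

Working:
Converged values:
  B0:  IN={a, b, c, d, f}  OUT={a, b, c, d, e, f}
  B1:  IN={a, b, c, d, e, f}  OUT={a, b, c, d, e, f}
  B2:  IN={c, e, f}  OUT={b, c, e, f}
  B3:  IN={b, c, e, f}  OUT={b, c, e, f}
  B4:  IN={b, c, e, f}  OUT={b}
  B5:  IN={b}  OUT={}

Merge at B2: OUT[B2] = IN[B3] = {b, c, e, f}
Applying B2's transfer function to that OUT value gives IN[B2] (row B2 above).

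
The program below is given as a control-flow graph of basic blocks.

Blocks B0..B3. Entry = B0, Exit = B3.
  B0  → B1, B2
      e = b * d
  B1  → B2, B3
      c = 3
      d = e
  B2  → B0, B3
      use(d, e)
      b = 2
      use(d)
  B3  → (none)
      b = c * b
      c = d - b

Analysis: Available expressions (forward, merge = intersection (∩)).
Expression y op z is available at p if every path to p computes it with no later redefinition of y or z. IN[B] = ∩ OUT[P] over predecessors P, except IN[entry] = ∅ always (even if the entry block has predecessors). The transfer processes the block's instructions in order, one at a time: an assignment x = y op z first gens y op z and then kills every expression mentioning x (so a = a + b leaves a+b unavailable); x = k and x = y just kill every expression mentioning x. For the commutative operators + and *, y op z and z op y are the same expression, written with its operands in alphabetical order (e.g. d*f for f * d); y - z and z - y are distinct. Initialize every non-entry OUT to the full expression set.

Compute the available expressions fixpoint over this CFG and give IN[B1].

Converged values:
  B0:  IN={}  OUT={b*d}
  B1:  IN={b*d}  OUT={}
  B2:  IN={}  OUT={}
  B3:  IN={}  OUT={d-b}

Merge at B1: IN[B1] = OUT[B0] = {b*d}

Answer: {b*d}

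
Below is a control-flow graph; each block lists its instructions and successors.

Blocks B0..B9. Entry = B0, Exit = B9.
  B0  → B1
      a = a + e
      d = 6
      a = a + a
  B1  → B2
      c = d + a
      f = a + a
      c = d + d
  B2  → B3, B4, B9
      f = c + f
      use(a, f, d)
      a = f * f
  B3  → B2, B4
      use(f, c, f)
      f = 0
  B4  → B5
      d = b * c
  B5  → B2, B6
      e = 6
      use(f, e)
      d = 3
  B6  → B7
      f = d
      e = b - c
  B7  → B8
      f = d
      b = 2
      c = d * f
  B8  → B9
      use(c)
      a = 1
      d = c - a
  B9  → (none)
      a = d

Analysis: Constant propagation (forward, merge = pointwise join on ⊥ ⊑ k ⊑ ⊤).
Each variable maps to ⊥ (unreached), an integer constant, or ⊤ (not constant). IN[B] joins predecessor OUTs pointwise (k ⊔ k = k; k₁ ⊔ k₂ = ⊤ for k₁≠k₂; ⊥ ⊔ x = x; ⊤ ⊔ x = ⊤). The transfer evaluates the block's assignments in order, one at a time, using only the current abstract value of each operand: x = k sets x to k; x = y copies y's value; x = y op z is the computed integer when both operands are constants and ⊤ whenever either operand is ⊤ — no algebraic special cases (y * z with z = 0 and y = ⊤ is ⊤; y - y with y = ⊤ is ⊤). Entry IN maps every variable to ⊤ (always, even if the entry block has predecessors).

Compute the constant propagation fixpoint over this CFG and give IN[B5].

Per-block solution:
  B0: | IN=(all ⊤) | OUT={d:6; rest ⊤}
  B1: | IN={d:6; rest ⊤} | OUT={c:12, d:6; rest ⊤}
  B2: | IN={c:12; rest ⊤} | OUT={c:12; rest ⊤}
  B3: | IN={c:12; rest ⊤} | OUT={c:12, f:0; rest ⊤}
  B4: | IN={c:12; rest ⊤} | OUT={c:12; rest ⊤}
  B5: | IN={c:12; rest ⊤} | OUT={c:12, d:3, e:6; rest ⊤}
  B6: | IN={c:12, d:3, e:6; rest ⊤} | OUT={c:12, d:3, f:3; rest ⊤}
  B7: | IN={c:12, d:3, f:3; rest ⊤} | OUT={b:2, c:9, d:3, f:3; rest ⊤}
  B8: | IN={b:2, c:9, d:3, f:3; rest ⊤} | OUT={a:1, b:2, c:9, d:8, f:3; rest ⊤}
  B9: | IN=(all ⊤) | OUT=(all ⊤)

Merge at B5: IN[B5] = OUT[B4] = {a: ⊤, b: ⊤, c: 12, d: ⊤, e: ⊤, f: ⊤}

Answer: {a: ⊤, b: ⊤, c: 12, d: ⊤, e: ⊤, f: ⊤}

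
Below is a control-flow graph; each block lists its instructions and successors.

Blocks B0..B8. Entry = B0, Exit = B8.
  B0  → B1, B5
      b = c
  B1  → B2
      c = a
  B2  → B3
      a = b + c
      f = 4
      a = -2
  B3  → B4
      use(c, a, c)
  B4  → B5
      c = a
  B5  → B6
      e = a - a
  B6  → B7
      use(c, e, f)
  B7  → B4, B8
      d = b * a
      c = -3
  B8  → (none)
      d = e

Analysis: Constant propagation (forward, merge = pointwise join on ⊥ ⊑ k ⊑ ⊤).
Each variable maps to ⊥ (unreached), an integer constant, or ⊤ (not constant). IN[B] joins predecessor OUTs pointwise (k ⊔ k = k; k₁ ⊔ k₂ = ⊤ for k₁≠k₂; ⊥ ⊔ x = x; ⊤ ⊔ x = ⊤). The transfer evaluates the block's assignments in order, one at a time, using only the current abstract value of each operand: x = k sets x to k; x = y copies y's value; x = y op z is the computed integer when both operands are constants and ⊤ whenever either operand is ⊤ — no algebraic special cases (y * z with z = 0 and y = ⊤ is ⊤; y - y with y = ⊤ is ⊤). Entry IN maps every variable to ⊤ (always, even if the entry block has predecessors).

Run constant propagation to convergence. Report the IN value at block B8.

Per-block solution:
  B0:  IN=(all ⊤)  OUT=(all ⊤)
  B1:  IN=(all ⊤)  OUT=(all ⊤)
  B2:  IN=(all ⊤)  OUT={a:-2, f:4; rest ⊤}
  B3:  IN={a:-2, f:4; rest ⊤}  OUT={a:-2, f:4; rest ⊤}
  B4:  IN=(all ⊤)  OUT=(all ⊤)
  B5:  IN=(all ⊤)  OUT=(all ⊤)
  B6:  IN=(all ⊤)  OUT=(all ⊤)
  B7:  IN=(all ⊤)  OUT={c:-3; rest ⊤}
  B8:  IN={c:-3; rest ⊤}  OUT={c:-3; rest ⊤}

Merge at B8: IN[B8] = OUT[B7] = {a: ⊤, b: ⊤, c: -3, d: ⊤, e: ⊤, f: ⊤}

Answer: {a: ⊤, b: ⊤, c: -3, d: ⊤, e: ⊤, f: ⊤}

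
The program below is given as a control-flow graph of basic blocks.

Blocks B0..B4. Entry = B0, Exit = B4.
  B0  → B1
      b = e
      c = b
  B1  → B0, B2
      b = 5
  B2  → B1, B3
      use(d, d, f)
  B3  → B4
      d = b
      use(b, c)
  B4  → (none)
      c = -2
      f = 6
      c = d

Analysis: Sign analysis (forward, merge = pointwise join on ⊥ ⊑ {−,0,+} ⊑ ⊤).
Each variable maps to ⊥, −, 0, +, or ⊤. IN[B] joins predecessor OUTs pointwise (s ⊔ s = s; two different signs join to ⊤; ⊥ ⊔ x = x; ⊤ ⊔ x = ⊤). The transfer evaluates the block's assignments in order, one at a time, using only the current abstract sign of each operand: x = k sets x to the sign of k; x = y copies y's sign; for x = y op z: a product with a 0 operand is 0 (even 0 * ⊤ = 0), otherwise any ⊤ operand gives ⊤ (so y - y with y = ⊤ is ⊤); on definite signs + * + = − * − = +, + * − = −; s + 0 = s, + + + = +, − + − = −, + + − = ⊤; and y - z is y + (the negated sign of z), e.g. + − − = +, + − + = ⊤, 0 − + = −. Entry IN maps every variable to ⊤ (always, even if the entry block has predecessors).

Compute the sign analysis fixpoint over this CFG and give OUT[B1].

Answer: {a: ⊤, b: +, c: ⊤, d: ⊤, e: ⊤, f: ⊤}

Working:
Per-block solution:
  B0:  IN=(all ⊤)  OUT=(all ⊤)
  B1:  IN=(all ⊤)  OUT={b:+; rest ⊤}
  B2:  IN={b:+; rest ⊤}  OUT={b:+; rest ⊤}
  B3:  IN={b:+; rest ⊤}  OUT={b:+, d:+; rest ⊤}
  B4:  IN={b:+, d:+; rest ⊤}  OUT={b:+, c:+, d:+, f:+; rest ⊤}

Merge at B1: IN[B1] = OUT[B0] ⊔ OUT[B2] = {a: ⊤, b: ⊤, c: ⊤, d: ⊤, e: ⊤, f: ⊤}
Applying B1's transfer function to that IN value gives OUT[B1] (row B1 above).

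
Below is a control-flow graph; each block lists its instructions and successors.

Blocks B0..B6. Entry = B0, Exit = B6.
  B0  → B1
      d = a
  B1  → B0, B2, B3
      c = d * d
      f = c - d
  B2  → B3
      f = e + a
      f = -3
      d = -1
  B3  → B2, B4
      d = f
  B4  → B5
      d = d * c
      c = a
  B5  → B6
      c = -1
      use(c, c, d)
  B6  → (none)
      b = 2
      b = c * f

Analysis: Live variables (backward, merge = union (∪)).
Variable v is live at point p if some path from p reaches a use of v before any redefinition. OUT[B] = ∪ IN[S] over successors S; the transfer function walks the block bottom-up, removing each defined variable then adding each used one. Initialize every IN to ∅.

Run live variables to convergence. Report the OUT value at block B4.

Converged values:
  B0:  IN={a, e}  OUT={a, d, e}
  B1:  IN={a, d, e}  OUT={a, c, e, f}
  B2:  IN={a, c, e}  OUT={a, c, e, f}
  B3:  IN={a, c, e, f}  OUT={a, c, d, e, f}
  B4:  IN={a, c, d, f}  OUT={d, f}
  B5:  IN={d, f}  OUT={c, f}
  B6:  IN={c, f}  OUT={}

Merge at B4: OUT[B4] = IN[B5] = {d, f}

Answer: {d, f}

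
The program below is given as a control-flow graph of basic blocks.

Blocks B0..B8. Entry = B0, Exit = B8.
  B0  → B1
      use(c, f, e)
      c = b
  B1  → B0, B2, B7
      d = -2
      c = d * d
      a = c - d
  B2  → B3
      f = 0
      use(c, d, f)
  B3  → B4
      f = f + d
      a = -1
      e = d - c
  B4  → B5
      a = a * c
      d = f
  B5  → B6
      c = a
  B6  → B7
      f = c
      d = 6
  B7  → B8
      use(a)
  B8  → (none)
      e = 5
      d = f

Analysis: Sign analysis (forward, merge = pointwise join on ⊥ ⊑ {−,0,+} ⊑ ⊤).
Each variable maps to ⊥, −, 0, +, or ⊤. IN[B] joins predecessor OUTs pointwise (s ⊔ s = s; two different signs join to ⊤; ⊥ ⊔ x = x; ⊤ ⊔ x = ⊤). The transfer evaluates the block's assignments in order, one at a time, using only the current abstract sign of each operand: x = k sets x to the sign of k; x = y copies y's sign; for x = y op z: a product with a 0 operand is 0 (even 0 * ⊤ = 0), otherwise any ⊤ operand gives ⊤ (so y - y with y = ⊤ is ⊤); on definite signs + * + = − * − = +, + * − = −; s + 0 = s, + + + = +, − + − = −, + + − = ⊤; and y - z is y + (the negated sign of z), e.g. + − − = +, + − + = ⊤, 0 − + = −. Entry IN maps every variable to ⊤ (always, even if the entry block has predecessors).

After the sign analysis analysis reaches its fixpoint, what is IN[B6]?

Answer: {a: -, b: ⊤, c: -, d: -, e: -, f: -}

Derivation:
Fixpoint table:
  B0:  IN=(all ⊤)  OUT=(all ⊤)
  B1:  IN=(all ⊤)  OUT={a:+, c:+, d:-; rest ⊤}
  B2:  IN={a:+, c:+, d:-; rest ⊤}  OUT={a:+, c:+, d:-, f:0; rest ⊤}
  B3:  IN={a:+, c:+, d:-, f:0; rest ⊤}  OUT={a:-, c:+, d:-, e:-, f:-; rest ⊤}
  B4:  IN={a:-, c:+, d:-, e:-, f:-; rest ⊤}  OUT={a:-, c:+, d:-, e:-, f:-; rest ⊤}
  B5:  IN={a:-, c:+, d:-, e:-, f:-; rest ⊤}  OUT={a:-, c:-, d:-, e:-, f:-; rest ⊤}
  B6:  IN={a:-, c:-, d:-, e:-, f:-; rest ⊤}  OUT={a:-, c:-, d:+, e:-, f:-; rest ⊤}
  B7:  IN=(all ⊤)  OUT=(all ⊤)
  B8:  IN=(all ⊤)  OUT={e:+; rest ⊤}

Merge at B6: IN[B6] = OUT[B5] = {a: -, b: ⊤, c: -, d: -, e: -, f: -}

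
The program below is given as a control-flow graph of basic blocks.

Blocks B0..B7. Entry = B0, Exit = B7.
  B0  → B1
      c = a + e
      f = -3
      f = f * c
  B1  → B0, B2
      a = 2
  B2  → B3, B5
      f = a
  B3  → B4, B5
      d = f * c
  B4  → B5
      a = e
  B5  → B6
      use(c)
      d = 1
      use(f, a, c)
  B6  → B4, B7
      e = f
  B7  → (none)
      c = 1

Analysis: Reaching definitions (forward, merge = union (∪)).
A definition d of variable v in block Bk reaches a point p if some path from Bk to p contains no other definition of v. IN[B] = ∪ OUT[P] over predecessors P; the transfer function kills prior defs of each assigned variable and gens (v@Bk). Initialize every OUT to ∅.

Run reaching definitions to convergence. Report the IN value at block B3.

Answer: {a@B1, c@B0, f@B2}

Trace:
Per-block solution:
  B0:  IN={a@B1, c@B0, f@B0}  OUT={a@B1, c@B0, f@B0}
  B1:  IN={a@B1, c@B0, f@B0}  OUT={a@B1, c@B0, f@B0}
  B2:  IN={a@B1, c@B0, f@B0}  OUT={a@B1, c@B0, f@B2}
  B3:  IN={a@B1, c@B0, f@B2}  OUT={a@B1, c@B0, d@B3, f@B2}
  B4:  IN={a@B1, a@B4, c@B0, d@B3, d@B5, e@B6, f@B2}  OUT={a@B4, c@B0, d@B3, d@B5, e@B6, f@B2}
  B5:  IN={a@B1, a@B4, c@B0, d@B3, d@B5, e@B6, f@B2}  OUT={a@B1, a@B4, c@B0, d@B5, e@B6, f@B2}
  B6:  IN={a@B1, a@B4, c@B0, d@B5, e@B6, f@B2}  OUT={a@B1, a@B4, c@B0, d@B5, e@B6, f@B2}
  B7:  IN={a@B1, a@B4, c@B0, d@B5, e@B6, f@B2}  OUT={a@B1, a@B4, c@B7, d@B5, e@B6, f@B2}

Merge at B3: IN[B3] = OUT[B2] = {a@B1, c@B0, f@B2}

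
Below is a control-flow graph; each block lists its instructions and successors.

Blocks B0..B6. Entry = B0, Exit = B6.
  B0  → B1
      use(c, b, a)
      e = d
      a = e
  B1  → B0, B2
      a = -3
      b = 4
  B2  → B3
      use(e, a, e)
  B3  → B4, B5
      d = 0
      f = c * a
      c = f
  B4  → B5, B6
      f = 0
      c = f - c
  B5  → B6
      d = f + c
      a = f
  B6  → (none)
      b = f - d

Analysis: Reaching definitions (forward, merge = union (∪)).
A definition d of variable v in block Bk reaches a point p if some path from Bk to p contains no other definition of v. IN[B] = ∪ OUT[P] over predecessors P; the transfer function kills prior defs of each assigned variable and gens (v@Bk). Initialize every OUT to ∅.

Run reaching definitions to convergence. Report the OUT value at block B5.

Fixpoint table:
  B0:   IN={a@B1, b@B1, e@B0}   OUT={a@B0, b@B1, e@B0}
  B1:   IN={a@B0, b@B1, e@B0}   OUT={a@B1, b@B1, e@B0}
  B2:   IN={a@B1, b@B1, e@B0}   OUT={a@B1, b@B1, e@B0}
  B3:   IN={a@B1, b@B1, e@B0}   OUT={a@B1, b@B1, c@B3, d@B3, e@B0, f@B3}
  B4:   IN={a@B1, b@B1, c@B3, d@B3, e@B0, f@B3}   OUT={a@B1, b@B1, c@B4, d@B3, e@B0, f@B4}
  B5:   IN={a@B1, b@B1, c@B3, c@B4, d@B3, e@B0, f@B3, f@B4}   OUT={a@B5, b@B1, c@B3, c@B4, d@B5, e@B0, f@B3, f@B4}
  B6:   IN={a@B1, a@B5, b@B1, c@B3, c@B4, d@B3, d@B5, e@B0, f@B3, f@B4}   OUT={a@B1, a@B5, b@B6, c@B3, c@B4, d@B3, d@B5, e@B0, f@B3, f@B4}

Merge at B5: IN[B5] = OUT[B3] ⊔ OUT[B4] = {a@B1, b@B1, c@B3, c@B4, d@B3, e@B0, f@B3, f@B4}
Applying B5's transfer function to that IN value gives OUT[B5] (row B5 above).

Answer: {a@B5, b@B1, c@B3, c@B4, d@B5, e@B0, f@B3, f@B4}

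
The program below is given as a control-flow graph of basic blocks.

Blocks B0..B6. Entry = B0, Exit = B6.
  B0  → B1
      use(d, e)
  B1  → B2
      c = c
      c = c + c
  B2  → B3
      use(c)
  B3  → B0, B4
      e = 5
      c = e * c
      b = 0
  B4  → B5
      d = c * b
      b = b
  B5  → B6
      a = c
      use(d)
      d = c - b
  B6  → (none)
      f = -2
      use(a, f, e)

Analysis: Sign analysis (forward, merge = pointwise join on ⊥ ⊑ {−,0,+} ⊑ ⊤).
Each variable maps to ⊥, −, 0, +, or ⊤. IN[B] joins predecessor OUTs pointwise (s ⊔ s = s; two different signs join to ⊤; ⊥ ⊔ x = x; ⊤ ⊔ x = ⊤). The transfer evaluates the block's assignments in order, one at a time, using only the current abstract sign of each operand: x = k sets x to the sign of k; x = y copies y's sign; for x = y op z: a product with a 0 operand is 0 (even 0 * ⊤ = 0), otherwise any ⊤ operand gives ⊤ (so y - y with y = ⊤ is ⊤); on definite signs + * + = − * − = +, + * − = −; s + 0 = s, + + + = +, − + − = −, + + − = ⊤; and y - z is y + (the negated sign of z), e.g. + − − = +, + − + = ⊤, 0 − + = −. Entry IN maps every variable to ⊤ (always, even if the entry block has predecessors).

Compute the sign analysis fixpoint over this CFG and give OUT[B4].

Converged values:
  B0: | IN=(all ⊤) | OUT=(all ⊤)
  B1: | IN=(all ⊤) | OUT=(all ⊤)
  B2: | IN=(all ⊤) | OUT=(all ⊤)
  B3: | IN=(all ⊤) | OUT={b:0, e:+; rest ⊤}
  B4: | IN={b:0, e:+; rest ⊤} | OUT={b:0, d:0, e:+; rest ⊤}
  B5: | IN={b:0, d:0, e:+; rest ⊤} | OUT={b:0, e:+; rest ⊤}
  B6: | IN={b:0, e:+; rest ⊤} | OUT={b:0, e:+, f:-; rest ⊤}

Merge at B4: IN[B4] = OUT[B3] = {a: ⊤, b: 0, c: ⊤, d: ⊤, e: +, f: ⊤}
Applying B4's transfer function to that IN value gives OUT[B4] (row B4 above).

Answer: {a: ⊤, b: 0, c: ⊤, d: 0, e: +, f: ⊤}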